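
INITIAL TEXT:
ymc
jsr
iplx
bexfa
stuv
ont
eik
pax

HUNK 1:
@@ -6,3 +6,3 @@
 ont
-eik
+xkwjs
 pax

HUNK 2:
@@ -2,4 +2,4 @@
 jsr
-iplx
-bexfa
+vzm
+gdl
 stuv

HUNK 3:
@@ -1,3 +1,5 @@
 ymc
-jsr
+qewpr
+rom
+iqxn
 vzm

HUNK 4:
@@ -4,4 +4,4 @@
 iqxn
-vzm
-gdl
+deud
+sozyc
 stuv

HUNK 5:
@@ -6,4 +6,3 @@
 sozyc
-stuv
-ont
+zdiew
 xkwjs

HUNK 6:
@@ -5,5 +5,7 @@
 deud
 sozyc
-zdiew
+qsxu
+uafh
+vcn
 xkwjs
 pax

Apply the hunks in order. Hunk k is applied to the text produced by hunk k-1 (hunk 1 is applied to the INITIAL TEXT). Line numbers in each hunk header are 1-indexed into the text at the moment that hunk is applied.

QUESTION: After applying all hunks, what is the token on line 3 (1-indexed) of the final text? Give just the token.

Hunk 1: at line 6 remove [eik] add [xkwjs] -> 8 lines: ymc jsr iplx bexfa stuv ont xkwjs pax
Hunk 2: at line 2 remove [iplx,bexfa] add [vzm,gdl] -> 8 lines: ymc jsr vzm gdl stuv ont xkwjs pax
Hunk 3: at line 1 remove [jsr] add [qewpr,rom,iqxn] -> 10 lines: ymc qewpr rom iqxn vzm gdl stuv ont xkwjs pax
Hunk 4: at line 4 remove [vzm,gdl] add [deud,sozyc] -> 10 lines: ymc qewpr rom iqxn deud sozyc stuv ont xkwjs pax
Hunk 5: at line 6 remove [stuv,ont] add [zdiew] -> 9 lines: ymc qewpr rom iqxn deud sozyc zdiew xkwjs pax
Hunk 6: at line 5 remove [zdiew] add [qsxu,uafh,vcn] -> 11 lines: ymc qewpr rom iqxn deud sozyc qsxu uafh vcn xkwjs pax
Final line 3: rom

Answer: rom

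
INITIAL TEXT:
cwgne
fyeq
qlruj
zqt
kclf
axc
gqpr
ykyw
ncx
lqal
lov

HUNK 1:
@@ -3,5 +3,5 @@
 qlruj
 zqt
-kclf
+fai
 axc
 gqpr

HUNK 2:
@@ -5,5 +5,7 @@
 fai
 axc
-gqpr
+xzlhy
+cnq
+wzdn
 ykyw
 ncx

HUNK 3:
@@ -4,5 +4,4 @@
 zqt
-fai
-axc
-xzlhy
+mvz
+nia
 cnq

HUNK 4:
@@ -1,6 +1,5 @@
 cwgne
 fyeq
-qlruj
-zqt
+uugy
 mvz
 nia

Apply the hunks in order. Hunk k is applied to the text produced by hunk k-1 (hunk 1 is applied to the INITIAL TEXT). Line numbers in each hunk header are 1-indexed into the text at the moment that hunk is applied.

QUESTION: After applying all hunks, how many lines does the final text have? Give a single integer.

Hunk 1: at line 3 remove [kclf] add [fai] -> 11 lines: cwgne fyeq qlruj zqt fai axc gqpr ykyw ncx lqal lov
Hunk 2: at line 5 remove [gqpr] add [xzlhy,cnq,wzdn] -> 13 lines: cwgne fyeq qlruj zqt fai axc xzlhy cnq wzdn ykyw ncx lqal lov
Hunk 3: at line 4 remove [fai,axc,xzlhy] add [mvz,nia] -> 12 lines: cwgne fyeq qlruj zqt mvz nia cnq wzdn ykyw ncx lqal lov
Hunk 4: at line 1 remove [qlruj,zqt] add [uugy] -> 11 lines: cwgne fyeq uugy mvz nia cnq wzdn ykyw ncx lqal lov
Final line count: 11

Answer: 11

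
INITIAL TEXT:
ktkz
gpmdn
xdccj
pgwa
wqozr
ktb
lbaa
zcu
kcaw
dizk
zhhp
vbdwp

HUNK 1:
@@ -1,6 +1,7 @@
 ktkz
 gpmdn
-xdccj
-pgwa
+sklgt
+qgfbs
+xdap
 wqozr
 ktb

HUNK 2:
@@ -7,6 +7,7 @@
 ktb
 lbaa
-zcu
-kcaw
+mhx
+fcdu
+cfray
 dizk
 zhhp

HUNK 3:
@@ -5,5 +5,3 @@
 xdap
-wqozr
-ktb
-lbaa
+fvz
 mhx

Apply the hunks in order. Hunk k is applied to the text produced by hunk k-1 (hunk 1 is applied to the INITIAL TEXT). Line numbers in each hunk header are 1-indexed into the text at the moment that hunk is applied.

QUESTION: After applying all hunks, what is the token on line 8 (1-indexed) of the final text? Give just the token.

Hunk 1: at line 1 remove [xdccj,pgwa] add [sklgt,qgfbs,xdap] -> 13 lines: ktkz gpmdn sklgt qgfbs xdap wqozr ktb lbaa zcu kcaw dizk zhhp vbdwp
Hunk 2: at line 7 remove [zcu,kcaw] add [mhx,fcdu,cfray] -> 14 lines: ktkz gpmdn sklgt qgfbs xdap wqozr ktb lbaa mhx fcdu cfray dizk zhhp vbdwp
Hunk 3: at line 5 remove [wqozr,ktb,lbaa] add [fvz] -> 12 lines: ktkz gpmdn sklgt qgfbs xdap fvz mhx fcdu cfray dizk zhhp vbdwp
Final line 8: fcdu

Answer: fcdu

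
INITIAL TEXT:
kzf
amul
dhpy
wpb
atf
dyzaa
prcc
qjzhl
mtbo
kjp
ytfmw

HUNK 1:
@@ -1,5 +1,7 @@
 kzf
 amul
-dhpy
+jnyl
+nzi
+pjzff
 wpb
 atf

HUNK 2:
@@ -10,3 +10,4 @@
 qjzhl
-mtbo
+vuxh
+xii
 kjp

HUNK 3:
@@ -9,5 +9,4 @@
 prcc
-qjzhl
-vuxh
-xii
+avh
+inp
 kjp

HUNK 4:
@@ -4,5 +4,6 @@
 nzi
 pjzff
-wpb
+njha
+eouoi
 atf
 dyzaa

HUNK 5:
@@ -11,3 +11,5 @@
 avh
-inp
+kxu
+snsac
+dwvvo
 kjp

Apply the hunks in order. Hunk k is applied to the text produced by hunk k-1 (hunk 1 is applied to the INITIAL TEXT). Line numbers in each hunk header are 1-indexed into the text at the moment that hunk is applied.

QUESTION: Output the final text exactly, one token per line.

Answer: kzf
amul
jnyl
nzi
pjzff
njha
eouoi
atf
dyzaa
prcc
avh
kxu
snsac
dwvvo
kjp
ytfmw

Derivation:
Hunk 1: at line 1 remove [dhpy] add [jnyl,nzi,pjzff] -> 13 lines: kzf amul jnyl nzi pjzff wpb atf dyzaa prcc qjzhl mtbo kjp ytfmw
Hunk 2: at line 10 remove [mtbo] add [vuxh,xii] -> 14 lines: kzf amul jnyl nzi pjzff wpb atf dyzaa prcc qjzhl vuxh xii kjp ytfmw
Hunk 3: at line 9 remove [qjzhl,vuxh,xii] add [avh,inp] -> 13 lines: kzf amul jnyl nzi pjzff wpb atf dyzaa prcc avh inp kjp ytfmw
Hunk 4: at line 4 remove [wpb] add [njha,eouoi] -> 14 lines: kzf amul jnyl nzi pjzff njha eouoi atf dyzaa prcc avh inp kjp ytfmw
Hunk 5: at line 11 remove [inp] add [kxu,snsac,dwvvo] -> 16 lines: kzf amul jnyl nzi pjzff njha eouoi atf dyzaa prcc avh kxu snsac dwvvo kjp ytfmw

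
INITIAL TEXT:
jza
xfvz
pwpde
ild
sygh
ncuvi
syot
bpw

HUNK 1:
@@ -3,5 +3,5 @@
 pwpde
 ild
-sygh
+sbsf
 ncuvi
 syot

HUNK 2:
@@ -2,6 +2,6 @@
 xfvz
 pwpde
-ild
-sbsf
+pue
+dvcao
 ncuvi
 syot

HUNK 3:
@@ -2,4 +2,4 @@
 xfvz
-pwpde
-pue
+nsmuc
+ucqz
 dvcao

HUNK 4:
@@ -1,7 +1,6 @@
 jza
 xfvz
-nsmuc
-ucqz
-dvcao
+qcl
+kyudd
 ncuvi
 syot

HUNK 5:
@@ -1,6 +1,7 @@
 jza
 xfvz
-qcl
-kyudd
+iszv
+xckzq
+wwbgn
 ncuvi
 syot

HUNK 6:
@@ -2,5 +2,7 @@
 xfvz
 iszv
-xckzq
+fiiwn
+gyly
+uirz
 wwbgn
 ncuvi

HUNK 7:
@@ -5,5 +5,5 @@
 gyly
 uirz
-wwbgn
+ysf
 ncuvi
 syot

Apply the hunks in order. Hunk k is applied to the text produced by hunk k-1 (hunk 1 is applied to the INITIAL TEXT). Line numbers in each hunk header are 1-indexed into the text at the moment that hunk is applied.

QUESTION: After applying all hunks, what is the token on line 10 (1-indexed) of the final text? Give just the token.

Answer: bpw

Derivation:
Hunk 1: at line 3 remove [sygh] add [sbsf] -> 8 lines: jza xfvz pwpde ild sbsf ncuvi syot bpw
Hunk 2: at line 2 remove [ild,sbsf] add [pue,dvcao] -> 8 lines: jza xfvz pwpde pue dvcao ncuvi syot bpw
Hunk 3: at line 2 remove [pwpde,pue] add [nsmuc,ucqz] -> 8 lines: jza xfvz nsmuc ucqz dvcao ncuvi syot bpw
Hunk 4: at line 1 remove [nsmuc,ucqz,dvcao] add [qcl,kyudd] -> 7 lines: jza xfvz qcl kyudd ncuvi syot bpw
Hunk 5: at line 1 remove [qcl,kyudd] add [iszv,xckzq,wwbgn] -> 8 lines: jza xfvz iszv xckzq wwbgn ncuvi syot bpw
Hunk 6: at line 2 remove [xckzq] add [fiiwn,gyly,uirz] -> 10 lines: jza xfvz iszv fiiwn gyly uirz wwbgn ncuvi syot bpw
Hunk 7: at line 5 remove [wwbgn] add [ysf] -> 10 lines: jza xfvz iszv fiiwn gyly uirz ysf ncuvi syot bpw
Final line 10: bpw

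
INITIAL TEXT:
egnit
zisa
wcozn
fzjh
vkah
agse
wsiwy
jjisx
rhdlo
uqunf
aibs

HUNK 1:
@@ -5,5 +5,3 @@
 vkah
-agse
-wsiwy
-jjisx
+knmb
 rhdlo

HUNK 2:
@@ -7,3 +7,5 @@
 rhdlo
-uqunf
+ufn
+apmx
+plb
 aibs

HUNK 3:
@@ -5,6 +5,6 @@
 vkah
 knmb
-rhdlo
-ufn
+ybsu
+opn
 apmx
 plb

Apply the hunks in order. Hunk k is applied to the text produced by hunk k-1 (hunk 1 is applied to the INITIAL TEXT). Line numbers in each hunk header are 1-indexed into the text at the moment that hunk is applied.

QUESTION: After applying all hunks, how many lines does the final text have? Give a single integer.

Hunk 1: at line 5 remove [agse,wsiwy,jjisx] add [knmb] -> 9 lines: egnit zisa wcozn fzjh vkah knmb rhdlo uqunf aibs
Hunk 2: at line 7 remove [uqunf] add [ufn,apmx,plb] -> 11 lines: egnit zisa wcozn fzjh vkah knmb rhdlo ufn apmx plb aibs
Hunk 3: at line 5 remove [rhdlo,ufn] add [ybsu,opn] -> 11 lines: egnit zisa wcozn fzjh vkah knmb ybsu opn apmx plb aibs
Final line count: 11

Answer: 11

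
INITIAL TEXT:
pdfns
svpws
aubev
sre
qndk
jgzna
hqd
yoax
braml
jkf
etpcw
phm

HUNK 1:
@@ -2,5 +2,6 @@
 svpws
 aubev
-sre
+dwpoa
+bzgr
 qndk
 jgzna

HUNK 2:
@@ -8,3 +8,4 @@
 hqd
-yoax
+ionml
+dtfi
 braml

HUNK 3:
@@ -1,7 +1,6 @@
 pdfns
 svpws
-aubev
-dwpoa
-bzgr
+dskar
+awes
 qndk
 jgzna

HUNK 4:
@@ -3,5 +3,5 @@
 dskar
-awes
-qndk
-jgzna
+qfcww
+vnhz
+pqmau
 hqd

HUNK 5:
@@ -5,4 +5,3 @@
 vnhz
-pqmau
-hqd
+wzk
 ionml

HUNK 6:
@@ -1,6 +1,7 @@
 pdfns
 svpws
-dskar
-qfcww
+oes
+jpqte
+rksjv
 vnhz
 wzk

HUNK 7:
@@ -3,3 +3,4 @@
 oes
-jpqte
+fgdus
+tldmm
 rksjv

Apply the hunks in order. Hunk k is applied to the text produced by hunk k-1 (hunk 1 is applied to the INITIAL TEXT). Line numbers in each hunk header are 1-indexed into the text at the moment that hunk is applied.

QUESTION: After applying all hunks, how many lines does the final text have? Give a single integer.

Hunk 1: at line 2 remove [sre] add [dwpoa,bzgr] -> 13 lines: pdfns svpws aubev dwpoa bzgr qndk jgzna hqd yoax braml jkf etpcw phm
Hunk 2: at line 8 remove [yoax] add [ionml,dtfi] -> 14 lines: pdfns svpws aubev dwpoa bzgr qndk jgzna hqd ionml dtfi braml jkf etpcw phm
Hunk 3: at line 1 remove [aubev,dwpoa,bzgr] add [dskar,awes] -> 13 lines: pdfns svpws dskar awes qndk jgzna hqd ionml dtfi braml jkf etpcw phm
Hunk 4: at line 3 remove [awes,qndk,jgzna] add [qfcww,vnhz,pqmau] -> 13 lines: pdfns svpws dskar qfcww vnhz pqmau hqd ionml dtfi braml jkf etpcw phm
Hunk 5: at line 5 remove [pqmau,hqd] add [wzk] -> 12 lines: pdfns svpws dskar qfcww vnhz wzk ionml dtfi braml jkf etpcw phm
Hunk 6: at line 1 remove [dskar,qfcww] add [oes,jpqte,rksjv] -> 13 lines: pdfns svpws oes jpqte rksjv vnhz wzk ionml dtfi braml jkf etpcw phm
Hunk 7: at line 3 remove [jpqte] add [fgdus,tldmm] -> 14 lines: pdfns svpws oes fgdus tldmm rksjv vnhz wzk ionml dtfi braml jkf etpcw phm
Final line count: 14

Answer: 14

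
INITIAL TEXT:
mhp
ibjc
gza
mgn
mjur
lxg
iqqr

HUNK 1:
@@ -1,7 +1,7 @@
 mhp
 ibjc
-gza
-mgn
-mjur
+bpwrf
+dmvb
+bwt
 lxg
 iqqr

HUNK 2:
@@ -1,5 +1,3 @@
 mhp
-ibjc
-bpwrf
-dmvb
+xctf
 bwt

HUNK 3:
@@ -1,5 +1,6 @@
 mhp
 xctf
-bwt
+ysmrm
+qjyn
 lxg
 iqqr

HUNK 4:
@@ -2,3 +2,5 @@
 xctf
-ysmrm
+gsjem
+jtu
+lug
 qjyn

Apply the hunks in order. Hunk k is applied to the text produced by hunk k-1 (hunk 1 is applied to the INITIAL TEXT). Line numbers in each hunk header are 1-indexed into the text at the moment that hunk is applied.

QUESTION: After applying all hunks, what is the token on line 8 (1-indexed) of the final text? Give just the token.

Answer: iqqr

Derivation:
Hunk 1: at line 1 remove [gza,mgn,mjur] add [bpwrf,dmvb,bwt] -> 7 lines: mhp ibjc bpwrf dmvb bwt lxg iqqr
Hunk 2: at line 1 remove [ibjc,bpwrf,dmvb] add [xctf] -> 5 lines: mhp xctf bwt lxg iqqr
Hunk 3: at line 1 remove [bwt] add [ysmrm,qjyn] -> 6 lines: mhp xctf ysmrm qjyn lxg iqqr
Hunk 4: at line 2 remove [ysmrm] add [gsjem,jtu,lug] -> 8 lines: mhp xctf gsjem jtu lug qjyn lxg iqqr
Final line 8: iqqr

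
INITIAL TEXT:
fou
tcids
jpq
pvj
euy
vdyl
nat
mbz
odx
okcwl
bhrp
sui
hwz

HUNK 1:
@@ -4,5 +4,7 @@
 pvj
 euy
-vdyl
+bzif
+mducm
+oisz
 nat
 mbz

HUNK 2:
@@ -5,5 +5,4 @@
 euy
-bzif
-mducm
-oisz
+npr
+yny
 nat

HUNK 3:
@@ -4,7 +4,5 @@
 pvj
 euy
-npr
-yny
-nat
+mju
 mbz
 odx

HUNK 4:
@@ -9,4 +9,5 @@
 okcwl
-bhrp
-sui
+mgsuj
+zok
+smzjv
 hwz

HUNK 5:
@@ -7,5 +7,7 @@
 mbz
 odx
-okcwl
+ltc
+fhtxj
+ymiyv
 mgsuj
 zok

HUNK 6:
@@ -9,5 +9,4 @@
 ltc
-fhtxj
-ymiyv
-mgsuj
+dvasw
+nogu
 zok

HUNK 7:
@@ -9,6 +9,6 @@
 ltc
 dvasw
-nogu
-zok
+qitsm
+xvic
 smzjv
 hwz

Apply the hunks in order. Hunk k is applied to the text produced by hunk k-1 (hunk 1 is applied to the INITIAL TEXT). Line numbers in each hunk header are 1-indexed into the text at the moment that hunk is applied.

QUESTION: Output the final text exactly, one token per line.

Hunk 1: at line 4 remove [vdyl] add [bzif,mducm,oisz] -> 15 lines: fou tcids jpq pvj euy bzif mducm oisz nat mbz odx okcwl bhrp sui hwz
Hunk 2: at line 5 remove [bzif,mducm,oisz] add [npr,yny] -> 14 lines: fou tcids jpq pvj euy npr yny nat mbz odx okcwl bhrp sui hwz
Hunk 3: at line 4 remove [npr,yny,nat] add [mju] -> 12 lines: fou tcids jpq pvj euy mju mbz odx okcwl bhrp sui hwz
Hunk 4: at line 9 remove [bhrp,sui] add [mgsuj,zok,smzjv] -> 13 lines: fou tcids jpq pvj euy mju mbz odx okcwl mgsuj zok smzjv hwz
Hunk 5: at line 7 remove [okcwl] add [ltc,fhtxj,ymiyv] -> 15 lines: fou tcids jpq pvj euy mju mbz odx ltc fhtxj ymiyv mgsuj zok smzjv hwz
Hunk 6: at line 9 remove [fhtxj,ymiyv,mgsuj] add [dvasw,nogu] -> 14 lines: fou tcids jpq pvj euy mju mbz odx ltc dvasw nogu zok smzjv hwz
Hunk 7: at line 9 remove [nogu,zok] add [qitsm,xvic] -> 14 lines: fou tcids jpq pvj euy mju mbz odx ltc dvasw qitsm xvic smzjv hwz

Answer: fou
tcids
jpq
pvj
euy
mju
mbz
odx
ltc
dvasw
qitsm
xvic
smzjv
hwz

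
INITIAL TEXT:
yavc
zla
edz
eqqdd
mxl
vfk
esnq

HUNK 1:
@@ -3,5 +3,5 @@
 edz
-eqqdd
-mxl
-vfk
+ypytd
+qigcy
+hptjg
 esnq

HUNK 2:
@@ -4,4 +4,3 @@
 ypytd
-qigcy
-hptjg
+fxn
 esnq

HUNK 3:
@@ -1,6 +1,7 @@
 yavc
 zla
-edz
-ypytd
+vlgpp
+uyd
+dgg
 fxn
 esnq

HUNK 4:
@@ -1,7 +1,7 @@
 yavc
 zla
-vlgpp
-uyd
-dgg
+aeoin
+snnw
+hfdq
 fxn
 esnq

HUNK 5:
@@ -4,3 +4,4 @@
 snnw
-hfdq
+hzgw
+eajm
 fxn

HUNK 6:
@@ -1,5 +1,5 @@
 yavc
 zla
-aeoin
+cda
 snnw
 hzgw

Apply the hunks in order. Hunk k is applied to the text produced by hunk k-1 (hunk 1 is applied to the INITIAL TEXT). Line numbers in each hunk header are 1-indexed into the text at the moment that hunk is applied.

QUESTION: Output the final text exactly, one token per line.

Hunk 1: at line 3 remove [eqqdd,mxl,vfk] add [ypytd,qigcy,hptjg] -> 7 lines: yavc zla edz ypytd qigcy hptjg esnq
Hunk 2: at line 4 remove [qigcy,hptjg] add [fxn] -> 6 lines: yavc zla edz ypytd fxn esnq
Hunk 3: at line 1 remove [edz,ypytd] add [vlgpp,uyd,dgg] -> 7 lines: yavc zla vlgpp uyd dgg fxn esnq
Hunk 4: at line 1 remove [vlgpp,uyd,dgg] add [aeoin,snnw,hfdq] -> 7 lines: yavc zla aeoin snnw hfdq fxn esnq
Hunk 5: at line 4 remove [hfdq] add [hzgw,eajm] -> 8 lines: yavc zla aeoin snnw hzgw eajm fxn esnq
Hunk 6: at line 1 remove [aeoin] add [cda] -> 8 lines: yavc zla cda snnw hzgw eajm fxn esnq

Answer: yavc
zla
cda
snnw
hzgw
eajm
fxn
esnq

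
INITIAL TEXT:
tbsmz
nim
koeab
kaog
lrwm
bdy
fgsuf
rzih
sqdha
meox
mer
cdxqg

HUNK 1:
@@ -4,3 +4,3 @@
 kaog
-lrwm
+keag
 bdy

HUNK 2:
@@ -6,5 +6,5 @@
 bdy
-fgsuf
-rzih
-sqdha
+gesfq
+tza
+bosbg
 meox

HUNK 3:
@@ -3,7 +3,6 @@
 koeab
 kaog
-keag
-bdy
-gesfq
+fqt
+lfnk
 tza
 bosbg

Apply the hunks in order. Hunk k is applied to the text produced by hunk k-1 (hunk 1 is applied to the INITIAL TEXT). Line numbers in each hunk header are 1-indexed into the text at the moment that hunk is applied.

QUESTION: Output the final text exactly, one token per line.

Hunk 1: at line 4 remove [lrwm] add [keag] -> 12 lines: tbsmz nim koeab kaog keag bdy fgsuf rzih sqdha meox mer cdxqg
Hunk 2: at line 6 remove [fgsuf,rzih,sqdha] add [gesfq,tza,bosbg] -> 12 lines: tbsmz nim koeab kaog keag bdy gesfq tza bosbg meox mer cdxqg
Hunk 3: at line 3 remove [keag,bdy,gesfq] add [fqt,lfnk] -> 11 lines: tbsmz nim koeab kaog fqt lfnk tza bosbg meox mer cdxqg

Answer: tbsmz
nim
koeab
kaog
fqt
lfnk
tza
bosbg
meox
mer
cdxqg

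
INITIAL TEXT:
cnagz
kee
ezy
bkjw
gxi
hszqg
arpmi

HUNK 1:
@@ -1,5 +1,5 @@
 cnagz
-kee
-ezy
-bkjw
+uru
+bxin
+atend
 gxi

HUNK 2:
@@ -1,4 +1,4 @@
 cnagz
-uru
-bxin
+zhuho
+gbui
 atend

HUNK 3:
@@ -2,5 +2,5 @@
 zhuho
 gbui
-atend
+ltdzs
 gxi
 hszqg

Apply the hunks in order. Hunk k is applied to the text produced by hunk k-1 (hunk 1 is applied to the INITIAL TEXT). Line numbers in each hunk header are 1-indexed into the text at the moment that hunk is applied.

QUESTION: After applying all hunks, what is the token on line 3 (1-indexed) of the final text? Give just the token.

Answer: gbui

Derivation:
Hunk 1: at line 1 remove [kee,ezy,bkjw] add [uru,bxin,atend] -> 7 lines: cnagz uru bxin atend gxi hszqg arpmi
Hunk 2: at line 1 remove [uru,bxin] add [zhuho,gbui] -> 7 lines: cnagz zhuho gbui atend gxi hszqg arpmi
Hunk 3: at line 2 remove [atend] add [ltdzs] -> 7 lines: cnagz zhuho gbui ltdzs gxi hszqg arpmi
Final line 3: gbui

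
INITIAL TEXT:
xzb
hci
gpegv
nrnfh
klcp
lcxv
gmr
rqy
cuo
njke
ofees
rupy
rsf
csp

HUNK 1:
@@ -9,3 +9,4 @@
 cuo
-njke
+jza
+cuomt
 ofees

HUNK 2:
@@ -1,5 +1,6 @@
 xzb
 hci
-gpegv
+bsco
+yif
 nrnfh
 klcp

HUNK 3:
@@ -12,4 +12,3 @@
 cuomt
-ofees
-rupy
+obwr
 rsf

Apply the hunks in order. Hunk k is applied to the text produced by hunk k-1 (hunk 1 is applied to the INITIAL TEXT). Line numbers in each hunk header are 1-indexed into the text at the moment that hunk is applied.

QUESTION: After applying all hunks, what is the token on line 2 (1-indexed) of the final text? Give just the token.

Hunk 1: at line 9 remove [njke] add [jza,cuomt] -> 15 lines: xzb hci gpegv nrnfh klcp lcxv gmr rqy cuo jza cuomt ofees rupy rsf csp
Hunk 2: at line 1 remove [gpegv] add [bsco,yif] -> 16 lines: xzb hci bsco yif nrnfh klcp lcxv gmr rqy cuo jza cuomt ofees rupy rsf csp
Hunk 3: at line 12 remove [ofees,rupy] add [obwr] -> 15 lines: xzb hci bsco yif nrnfh klcp lcxv gmr rqy cuo jza cuomt obwr rsf csp
Final line 2: hci

Answer: hci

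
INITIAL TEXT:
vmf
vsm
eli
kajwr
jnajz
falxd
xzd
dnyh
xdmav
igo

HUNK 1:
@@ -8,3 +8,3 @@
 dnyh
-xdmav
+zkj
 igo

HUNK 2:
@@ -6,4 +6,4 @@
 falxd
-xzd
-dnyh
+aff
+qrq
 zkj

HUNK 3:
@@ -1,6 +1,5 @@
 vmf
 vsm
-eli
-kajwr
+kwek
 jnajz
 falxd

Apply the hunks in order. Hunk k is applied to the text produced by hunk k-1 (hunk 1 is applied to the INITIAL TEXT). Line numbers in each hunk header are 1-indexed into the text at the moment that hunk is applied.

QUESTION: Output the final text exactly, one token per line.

Hunk 1: at line 8 remove [xdmav] add [zkj] -> 10 lines: vmf vsm eli kajwr jnajz falxd xzd dnyh zkj igo
Hunk 2: at line 6 remove [xzd,dnyh] add [aff,qrq] -> 10 lines: vmf vsm eli kajwr jnajz falxd aff qrq zkj igo
Hunk 3: at line 1 remove [eli,kajwr] add [kwek] -> 9 lines: vmf vsm kwek jnajz falxd aff qrq zkj igo

Answer: vmf
vsm
kwek
jnajz
falxd
aff
qrq
zkj
igo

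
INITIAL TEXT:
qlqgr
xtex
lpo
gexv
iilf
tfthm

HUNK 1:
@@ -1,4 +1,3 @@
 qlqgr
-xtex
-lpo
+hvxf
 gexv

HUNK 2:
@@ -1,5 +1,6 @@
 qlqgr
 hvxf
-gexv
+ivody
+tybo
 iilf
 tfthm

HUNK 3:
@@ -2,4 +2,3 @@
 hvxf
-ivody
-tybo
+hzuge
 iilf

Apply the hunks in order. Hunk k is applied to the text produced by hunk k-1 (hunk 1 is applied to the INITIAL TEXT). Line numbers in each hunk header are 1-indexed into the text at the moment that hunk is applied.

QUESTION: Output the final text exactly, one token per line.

Answer: qlqgr
hvxf
hzuge
iilf
tfthm

Derivation:
Hunk 1: at line 1 remove [xtex,lpo] add [hvxf] -> 5 lines: qlqgr hvxf gexv iilf tfthm
Hunk 2: at line 1 remove [gexv] add [ivody,tybo] -> 6 lines: qlqgr hvxf ivody tybo iilf tfthm
Hunk 3: at line 2 remove [ivody,tybo] add [hzuge] -> 5 lines: qlqgr hvxf hzuge iilf tfthm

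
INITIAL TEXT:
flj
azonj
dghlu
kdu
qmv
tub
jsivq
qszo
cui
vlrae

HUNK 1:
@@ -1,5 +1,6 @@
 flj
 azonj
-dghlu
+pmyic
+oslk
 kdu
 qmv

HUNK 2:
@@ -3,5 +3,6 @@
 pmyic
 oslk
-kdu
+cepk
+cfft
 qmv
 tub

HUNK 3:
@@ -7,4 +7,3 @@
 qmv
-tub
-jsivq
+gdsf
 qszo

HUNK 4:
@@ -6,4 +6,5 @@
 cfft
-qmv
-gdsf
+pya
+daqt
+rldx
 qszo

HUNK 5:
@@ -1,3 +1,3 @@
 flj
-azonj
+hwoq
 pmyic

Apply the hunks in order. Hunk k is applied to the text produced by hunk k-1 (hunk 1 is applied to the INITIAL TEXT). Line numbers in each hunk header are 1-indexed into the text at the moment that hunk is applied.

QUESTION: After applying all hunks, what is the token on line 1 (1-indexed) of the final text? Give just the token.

Hunk 1: at line 1 remove [dghlu] add [pmyic,oslk] -> 11 lines: flj azonj pmyic oslk kdu qmv tub jsivq qszo cui vlrae
Hunk 2: at line 3 remove [kdu] add [cepk,cfft] -> 12 lines: flj azonj pmyic oslk cepk cfft qmv tub jsivq qszo cui vlrae
Hunk 3: at line 7 remove [tub,jsivq] add [gdsf] -> 11 lines: flj azonj pmyic oslk cepk cfft qmv gdsf qszo cui vlrae
Hunk 4: at line 6 remove [qmv,gdsf] add [pya,daqt,rldx] -> 12 lines: flj azonj pmyic oslk cepk cfft pya daqt rldx qszo cui vlrae
Hunk 5: at line 1 remove [azonj] add [hwoq] -> 12 lines: flj hwoq pmyic oslk cepk cfft pya daqt rldx qszo cui vlrae
Final line 1: flj

Answer: flj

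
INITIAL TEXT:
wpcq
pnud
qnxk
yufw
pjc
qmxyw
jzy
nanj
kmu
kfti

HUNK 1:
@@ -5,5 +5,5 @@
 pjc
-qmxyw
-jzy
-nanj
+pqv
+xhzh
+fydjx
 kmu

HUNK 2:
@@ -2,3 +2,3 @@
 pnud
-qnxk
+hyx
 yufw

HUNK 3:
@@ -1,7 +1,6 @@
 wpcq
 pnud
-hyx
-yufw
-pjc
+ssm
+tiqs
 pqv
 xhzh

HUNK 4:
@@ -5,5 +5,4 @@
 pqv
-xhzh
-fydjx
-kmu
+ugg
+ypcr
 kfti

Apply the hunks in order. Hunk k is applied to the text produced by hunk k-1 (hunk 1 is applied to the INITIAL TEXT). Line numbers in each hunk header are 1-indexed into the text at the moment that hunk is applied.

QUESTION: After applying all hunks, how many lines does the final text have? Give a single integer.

Answer: 8

Derivation:
Hunk 1: at line 5 remove [qmxyw,jzy,nanj] add [pqv,xhzh,fydjx] -> 10 lines: wpcq pnud qnxk yufw pjc pqv xhzh fydjx kmu kfti
Hunk 2: at line 2 remove [qnxk] add [hyx] -> 10 lines: wpcq pnud hyx yufw pjc pqv xhzh fydjx kmu kfti
Hunk 3: at line 1 remove [hyx,yufw,pjc] add [ssm,tiqs] -> 9 lines: wpcq pnud ssm tiqs pqv xhzh fydjx kmu kfti
Hunk 4: at line 5 remove [xhzh,fydjx,kmu] add [ugg,ypcr] -> 8 lines: wpcq pnud ssm tiqs pqv ugg ypcr kfti
Final line count: 8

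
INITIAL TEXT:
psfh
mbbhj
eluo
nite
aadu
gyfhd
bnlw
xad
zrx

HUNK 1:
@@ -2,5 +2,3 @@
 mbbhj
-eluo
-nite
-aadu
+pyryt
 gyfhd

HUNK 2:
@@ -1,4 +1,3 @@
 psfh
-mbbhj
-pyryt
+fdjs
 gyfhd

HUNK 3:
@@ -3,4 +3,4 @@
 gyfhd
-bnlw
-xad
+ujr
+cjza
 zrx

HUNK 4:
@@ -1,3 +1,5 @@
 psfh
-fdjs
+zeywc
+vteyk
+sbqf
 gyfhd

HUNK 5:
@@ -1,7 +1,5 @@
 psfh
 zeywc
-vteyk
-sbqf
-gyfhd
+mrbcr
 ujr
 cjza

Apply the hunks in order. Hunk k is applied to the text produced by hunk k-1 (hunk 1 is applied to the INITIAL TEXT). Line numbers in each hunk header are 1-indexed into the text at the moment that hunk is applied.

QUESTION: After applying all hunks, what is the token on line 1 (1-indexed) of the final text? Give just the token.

Hunk 1: at line 2 remove [eluo,nite,aadu] add [pyryt] -> 7 lines: psfh mbbhj pyryt gyfhd bnlw xad zrx
Hunk 2: at line 1 remove [mbbhj,pyryt] add [fdjs] -> 6 lines: psfh fdjs gyfhd bnlw xad zrx
Hunk 3: at line 3 remove [bnlw,xad] add [ujr,cjza] -> 6 lines: psfh fdjs gyfhd ujr cjza zrx
Hunk 4: at line 1 remove [fdjs] add [zeywc,vteyk,sbqf] -> 8 lines: psfh zeywc vteyk sbqf gyfhd ujr cjza zrx
Hunk 5: at line 1 remove [vteyk,sbqf,gyfhd] add [mrbcr] -> 6 lines: psfh zeywc mrbcr ujr cjza zrx
Final line 1: psfh

Answer: psfh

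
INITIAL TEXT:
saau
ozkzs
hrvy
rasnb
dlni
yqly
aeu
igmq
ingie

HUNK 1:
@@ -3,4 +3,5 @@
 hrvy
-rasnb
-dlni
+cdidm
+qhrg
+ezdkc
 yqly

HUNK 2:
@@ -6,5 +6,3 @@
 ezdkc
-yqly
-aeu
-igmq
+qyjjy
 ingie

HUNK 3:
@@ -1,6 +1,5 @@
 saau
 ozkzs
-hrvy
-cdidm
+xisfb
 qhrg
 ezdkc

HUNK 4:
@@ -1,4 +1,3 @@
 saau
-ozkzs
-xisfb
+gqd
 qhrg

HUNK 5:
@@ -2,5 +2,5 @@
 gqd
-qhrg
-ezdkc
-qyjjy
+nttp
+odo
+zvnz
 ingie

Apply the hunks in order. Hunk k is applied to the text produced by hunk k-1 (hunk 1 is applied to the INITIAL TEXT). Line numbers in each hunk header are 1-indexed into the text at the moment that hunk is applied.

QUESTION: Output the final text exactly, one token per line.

Answer: saau
gqd
nttp
odo
zvnz
ingie

Derivation:
Hunk 1: at line 3 remove [rasnb,dlni] add [cdidm,qhrg,ezdkc] -> 10 lines: saau ozkzs hrvy cdidm qhrg ezdkc yqly aeu igmq ingie
Hunk 2: at line 6 remove [yqly,aeu,igmq] add [qyjjy] -> 8 lines: saau ozkzs hrvy cdidm qhrg ezdkc qyjjy ingie
Hunk 3: at line 1 remove [hrvy,cdidm] add [xisfb] -> 7 lines: saau ozkzs xisfb qhrg ezdkc qyjjy ingie
Hunk 4: at line 1 remove [ozkzs,xisfb] add [gqd] -> 6 lines: saau gqd qhrg ezdkc qyjjy ingie
Hunk 5: at line 2 remove [qhrg,ezdkc,qyjjy] add [nttp,odo,zvnz] -> 6 lines: saau gqd nttp odo zvnz ingie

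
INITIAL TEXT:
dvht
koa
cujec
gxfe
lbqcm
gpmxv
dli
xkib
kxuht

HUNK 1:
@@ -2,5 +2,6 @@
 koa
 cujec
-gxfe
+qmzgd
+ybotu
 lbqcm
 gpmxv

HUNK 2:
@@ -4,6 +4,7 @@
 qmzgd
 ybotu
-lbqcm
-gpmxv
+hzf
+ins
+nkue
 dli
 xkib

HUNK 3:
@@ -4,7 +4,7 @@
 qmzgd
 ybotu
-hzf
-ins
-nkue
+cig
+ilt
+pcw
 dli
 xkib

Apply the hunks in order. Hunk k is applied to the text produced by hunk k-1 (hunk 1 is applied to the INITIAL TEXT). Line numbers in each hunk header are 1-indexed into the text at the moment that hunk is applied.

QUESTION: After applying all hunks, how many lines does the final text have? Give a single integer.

Answer: 11

Derivation:
Hunk 1: at line 2 remove [gxfe] add [qmzgd,ybotu] -> 10 lines: dvht koa cujec qmzgd ybotu lbqcm gpmxv dli xkib kxuht
Hunk 2: at line 4 remove [lbqcm,gpmxv] add [hzf,ins,nkue] -> 11 lines: dvht koa cujec qmzgd ybotu hzf ins nkue dli xkib kxuht
Hunk 3: at line 4 remove [hzf,ins,nkue] add [cig,ilt,pcw] -> 11 lines: dvht koa cujec qmzgd ybotu cig ilt pcw dli xkib kxuht
Final line count: 11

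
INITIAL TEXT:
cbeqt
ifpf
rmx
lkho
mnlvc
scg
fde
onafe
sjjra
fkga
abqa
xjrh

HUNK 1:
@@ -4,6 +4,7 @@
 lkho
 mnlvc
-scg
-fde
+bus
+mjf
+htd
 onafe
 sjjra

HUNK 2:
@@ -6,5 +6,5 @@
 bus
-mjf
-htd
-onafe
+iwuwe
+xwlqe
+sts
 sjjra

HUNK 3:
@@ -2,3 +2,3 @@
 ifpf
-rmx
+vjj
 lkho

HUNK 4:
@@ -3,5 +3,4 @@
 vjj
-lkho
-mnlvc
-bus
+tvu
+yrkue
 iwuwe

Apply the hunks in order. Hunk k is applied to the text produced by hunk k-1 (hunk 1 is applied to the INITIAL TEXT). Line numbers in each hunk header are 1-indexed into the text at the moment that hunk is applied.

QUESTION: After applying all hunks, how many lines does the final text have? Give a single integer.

Hunk 1: at line 4 remove [scg,fde] add [bus,mjf,htd] -> 13 lines: cbeqt ifpf rmx lkho mnlvc bus mjf htd onafe sjjra fkga abqa xjrh
Hunk 2: at line 6 remove [mjf,htd,onafe] add [iwuwe,xwlqe,sts] -> 13 lines: cbeqt ifpf rmx lkho mnlvc bus iwuwe xwlqe sts sjjra fkga abqa xjrh
Hunk 3: at line 2 remove [rmx] add [vjj] -> 13 lines: cbeqt ifpf vjj lkho mnlvc bus iwuwe xwlqe sts sjjra fkga abqa xjrh
Hunk 4: at line 3 remove [lkho,mnlvc,bus] add [tvu,yrkue] -> 12 lines: cbeqt ifpf vjj tvu yrkue iwuwe xwlqe sts sjjra fkga abqa xjrh
Final line count: 12

Answer: 12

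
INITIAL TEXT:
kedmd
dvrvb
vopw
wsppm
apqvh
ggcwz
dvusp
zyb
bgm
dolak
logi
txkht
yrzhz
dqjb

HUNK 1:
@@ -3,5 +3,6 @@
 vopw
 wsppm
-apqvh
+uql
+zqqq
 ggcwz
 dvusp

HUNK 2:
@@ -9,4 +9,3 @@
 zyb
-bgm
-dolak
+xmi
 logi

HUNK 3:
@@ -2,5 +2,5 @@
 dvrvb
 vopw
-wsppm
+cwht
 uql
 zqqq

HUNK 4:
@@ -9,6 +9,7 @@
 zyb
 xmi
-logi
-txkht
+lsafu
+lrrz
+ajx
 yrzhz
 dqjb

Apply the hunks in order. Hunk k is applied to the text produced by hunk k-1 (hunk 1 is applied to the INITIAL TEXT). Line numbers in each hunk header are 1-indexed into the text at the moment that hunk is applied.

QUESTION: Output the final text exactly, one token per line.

Hunk 1: at line 3 remove [apqvh] add [uql,zqqq] -> 15 lines: kedmd dvrvb vopw wsppm uql zqqq ggcwz dvusp zyb bgm dolak logi txkht yrzhz dqjb
Hunk 2: at line 9 remove [bgm,dolak] add [xmi] -> 14 lines: kedmd dvrvb vopw wsppm uql zqqq ggcwz dvusp zyb xmi logi txkht yrzhz dqjb
Hunk 3: at line 2 remove [wsppm] add [cwht] -> 14 lines: kedmd dvrvb vopw cwht uql zqqq ggcwz dvusp zyb xmi logi txkht yrzhz dqjb
Hunk 4: at line 9 remove [logi,txkht] add [lsafu,lrrz,ajx] -> 15 lines: kedmd dvrvb vopw cwht uql zqqq ggcwz dvusp zyb xmi lsafu lrrz ajx yrzhz dqjb

Answer: kedmd
dvrvb
vopw
cwht
uql
zqqq
ggcwz
dvusp
zyb
xmi
lsafu
lrrz
ajx
yrzhz
dqjb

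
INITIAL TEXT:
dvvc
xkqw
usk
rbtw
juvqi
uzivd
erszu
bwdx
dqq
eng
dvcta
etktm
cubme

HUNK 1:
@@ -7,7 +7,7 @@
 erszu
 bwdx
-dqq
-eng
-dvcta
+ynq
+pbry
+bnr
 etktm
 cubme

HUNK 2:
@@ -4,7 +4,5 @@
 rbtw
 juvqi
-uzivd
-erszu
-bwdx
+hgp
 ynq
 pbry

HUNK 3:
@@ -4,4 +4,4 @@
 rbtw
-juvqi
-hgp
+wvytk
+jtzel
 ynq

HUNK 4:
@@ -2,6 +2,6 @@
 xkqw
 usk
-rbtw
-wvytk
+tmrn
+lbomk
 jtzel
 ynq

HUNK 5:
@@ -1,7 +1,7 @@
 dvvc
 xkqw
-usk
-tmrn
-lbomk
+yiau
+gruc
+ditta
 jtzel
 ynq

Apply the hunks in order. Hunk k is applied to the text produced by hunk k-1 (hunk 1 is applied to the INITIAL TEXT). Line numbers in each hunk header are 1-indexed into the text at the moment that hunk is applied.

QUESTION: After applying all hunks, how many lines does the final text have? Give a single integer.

Hunk 1: at line 7 remove [dqq,eng,dvcta] add [ynq,pbry,bnr] -> 13 lines: dvvc xkqw usk rbtw juvqi uzivd erszu bwdx ynq pbry bnr etktm cubme
Hunk 2: at line 4 remove [uzivd,erszu,bwdx] add [hgp] -> 11 lines: dvvc xkqw usk rbtw juvqi hgp ynq pbry bnr etktm cubme
Hunk 3: at line 4 remove [juvqi,hgp] add [wvytk,jtzel] -> 11 lines: dvvc xkqw usk rbtw wvytk jtzel ynq pbry bnr etktm cubme
Hunk 4: at line 2 remove [rbtw,wvytk] add [tmrn,lbomk] -> 11 lines: dvvc xkqw usk tmrn lbomk jtzel ynq pbry bnr etktm cubme
Hunk 5: at line 1 remove [usk,tmrn,lbomk] add [yiau,gruc,ditta] -> 11 lines: dvvc xkqw yiau gruc ditta jtzel ynq pbry bnr etktm cubme
Final line count: 11

Answer: 11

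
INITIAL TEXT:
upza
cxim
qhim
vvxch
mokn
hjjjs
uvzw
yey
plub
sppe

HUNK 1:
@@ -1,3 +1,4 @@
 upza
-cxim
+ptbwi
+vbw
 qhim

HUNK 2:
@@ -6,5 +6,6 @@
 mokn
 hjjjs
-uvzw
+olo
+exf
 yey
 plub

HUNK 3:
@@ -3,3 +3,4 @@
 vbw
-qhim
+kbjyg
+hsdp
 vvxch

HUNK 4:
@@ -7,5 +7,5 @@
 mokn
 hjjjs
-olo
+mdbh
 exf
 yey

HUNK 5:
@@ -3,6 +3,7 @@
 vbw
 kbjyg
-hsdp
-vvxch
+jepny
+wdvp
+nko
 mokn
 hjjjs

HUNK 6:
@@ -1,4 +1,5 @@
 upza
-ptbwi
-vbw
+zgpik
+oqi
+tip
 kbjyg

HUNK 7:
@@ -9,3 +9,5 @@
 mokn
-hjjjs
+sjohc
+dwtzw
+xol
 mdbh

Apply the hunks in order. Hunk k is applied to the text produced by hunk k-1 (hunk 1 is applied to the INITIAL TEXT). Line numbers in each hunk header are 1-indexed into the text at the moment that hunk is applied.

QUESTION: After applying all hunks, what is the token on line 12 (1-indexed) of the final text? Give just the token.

Answer: xol

Derivation:
Hunk 1: at line 1 remove [cxim] add [ptbwi,vbw] -> 11 lines: upza ptbwi vbw qhim vvxch mokn hjjjs uvzw yey plub sppe
Hunk 2: at line 6 remove [uvzw] add [olo,exf] -> 12 lines: upza ptbwi vbw qhim vvxch mokn hjjjs olo exf yey plub sppe
Hunk 3: at line 3 remove [qhim] add [kbjyg,hsdp] -> 13 lines: upza ptbwi vbw kbjyg hsdp vvxch mokn hjjjs olo exf yey plub sppe
Hunk 4: at line 7 remove [olo] add [mdbh] -> 13 lines: upza ptbwi vbw kbjyg hsdp vvxch mokn hjjjs mdbh exf yey plub sppe
Hunk 5: at line 3 remove [hsdp,vvxch] add [jepny,wdvp,nko] -> 14 lines: upza ptbwi vbw kbjyg jepny wdvp nko mokn hjjjs mdbh exf yey plub sppe
Hunk 6: at line 1 remove [ptbwi,vbw] add [zgpik,oqi,tip] -> 15 lines: upza zgpik oqi tip kbjyg jepny wdvp nko mokn hjjjs mdbh exf yey plub sppe
Hunk 7: at line 9 remove [hjjjs] add [sjohc,dwtzw,xol] -> 17 lines: upza zgpik oqi tip kbjyg jepny wdvp nko mokn sjohc dwtzw xol mdbh exf yey plub sppe
Final line 12: xol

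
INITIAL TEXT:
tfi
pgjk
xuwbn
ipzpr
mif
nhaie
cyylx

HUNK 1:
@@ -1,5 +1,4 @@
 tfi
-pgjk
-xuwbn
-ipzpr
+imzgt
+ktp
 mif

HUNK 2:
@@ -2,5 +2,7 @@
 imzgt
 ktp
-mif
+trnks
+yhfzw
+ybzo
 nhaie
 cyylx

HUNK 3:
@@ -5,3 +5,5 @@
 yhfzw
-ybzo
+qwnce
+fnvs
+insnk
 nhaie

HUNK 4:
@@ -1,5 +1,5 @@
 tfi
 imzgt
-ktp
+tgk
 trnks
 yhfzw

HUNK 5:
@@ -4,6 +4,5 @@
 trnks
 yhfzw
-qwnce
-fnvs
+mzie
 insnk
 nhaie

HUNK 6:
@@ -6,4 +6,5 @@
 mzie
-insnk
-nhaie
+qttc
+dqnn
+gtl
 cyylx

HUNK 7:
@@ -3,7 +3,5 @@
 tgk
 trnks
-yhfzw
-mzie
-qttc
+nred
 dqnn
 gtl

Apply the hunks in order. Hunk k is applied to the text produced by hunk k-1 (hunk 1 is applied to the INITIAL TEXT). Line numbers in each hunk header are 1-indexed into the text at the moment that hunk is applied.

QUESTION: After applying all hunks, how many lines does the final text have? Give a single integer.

Hunk 1: at line 1 remove [pgjk,xuwbn,ipzpr] add [imzgt,ktp] -> 6 lines: tfi imzgt ktp mif nhaie cyylx
Hunk 2: at line 2 remove [mif] add [trnks,yhfzw,ybzo] -> 8 lines: tfi imzgt ktp trnks yhfzw ybzo nhaie cyylx
Hunk 3: at line 5 remove [ybzo] add [qwnce,fnvs,insnk] -> 10 lines: tfi imzgt ktp trnks yhfzw qwnce fnvs insnk nhaie cyylx
Hunk 4: at line 1 remove [ktp] add [tgk] -> 10 lines: tfi imzgt tgk trnks yhfzw qwnce fnvs insnk nhaie cyylx
Hunk 5: at line 4 remove [qwnce,fnvs] add [mzie] -> 9 lines: tfi imzgt tgk trnks yhfzw mzie insnk nhaie cyylx
Hunk 6: at line 6 remove [insnk,nhaie] add [qttc,dqnn,gtl] -> 10 lines: tfi imzgt tgk trnks yhfzw mzie qttc dqnn gtl cyylx
Hunk 7: at line 3 remove [yhfzw,mzie,qttc] add [nred] -> 8 lines: tfi imzgt tgk trnks nred dqnn gtl cyylx
Final line count: 8

Answer: 8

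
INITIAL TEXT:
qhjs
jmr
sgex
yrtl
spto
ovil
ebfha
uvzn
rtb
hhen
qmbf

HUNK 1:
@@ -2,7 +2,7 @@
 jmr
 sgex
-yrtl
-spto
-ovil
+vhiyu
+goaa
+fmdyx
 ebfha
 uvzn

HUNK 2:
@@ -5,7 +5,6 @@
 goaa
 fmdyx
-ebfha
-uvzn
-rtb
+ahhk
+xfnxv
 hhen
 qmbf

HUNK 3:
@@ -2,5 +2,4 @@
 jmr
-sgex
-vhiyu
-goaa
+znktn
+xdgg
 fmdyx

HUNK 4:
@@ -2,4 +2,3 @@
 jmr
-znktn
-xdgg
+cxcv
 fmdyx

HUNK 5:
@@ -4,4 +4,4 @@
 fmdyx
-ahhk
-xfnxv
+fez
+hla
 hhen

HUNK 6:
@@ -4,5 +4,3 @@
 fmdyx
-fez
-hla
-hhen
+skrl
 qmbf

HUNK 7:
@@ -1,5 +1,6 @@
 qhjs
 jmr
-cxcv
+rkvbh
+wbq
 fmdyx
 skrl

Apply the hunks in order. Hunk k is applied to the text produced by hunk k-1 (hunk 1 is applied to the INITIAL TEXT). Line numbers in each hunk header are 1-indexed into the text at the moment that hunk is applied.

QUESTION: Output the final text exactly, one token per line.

Answer: qhjs
jmr
rkvbh
wbq
fmdyx
skrl
qmbf

Derivation:
Hunk 1: at line 2 remove [yrtl,spto,ovil] add [vhiyu,goaa,fmdyx] -> 11 lines: qhjs jmr sgex vhiyu goaa fmdyx ebfha uvzn rtb hhen qmbf
Hunk 2: at line 5 remove [ebfha,uvzn,rtb] add [ahhk,xfnxv] -> 10 lines: qhjs jmr sgex vhiyu goaa fmdyx ahhk xfnxv hhen qmbf
Hunk 3: at line 2 remove [sgex,vhiyu,goaa] add [znktn,xdgg] -> 9 lines: qhjs jmr znktn xdgg fmdyx ahhk xfnxv hhen qmbf
Hunk 4: at line 2 remove [znktn,xdgg] add [cxcv] -> 8 lines: qhjs jmr cxcv fmdyx ahhk xfnxv hhen qmbf
Hunk 5: at line 4 remove [ahhk,xfnxv] add [fez,hla] -> 8 lines: qhjs jmr cxcv fmdyx fez hla hhen qmbf
Hunk 6: at line 4 remove [fez,hla,hhen] add [skrl] -> 6 lines: qhjs jmr cxcv fmdyx skrl qmbf
Hunk 7: at line 1 remove [cxcv] add [rkvbh,wbq] -> 7 lines: qhjs jmr rkvbh wbq fmdyx skrl qmbf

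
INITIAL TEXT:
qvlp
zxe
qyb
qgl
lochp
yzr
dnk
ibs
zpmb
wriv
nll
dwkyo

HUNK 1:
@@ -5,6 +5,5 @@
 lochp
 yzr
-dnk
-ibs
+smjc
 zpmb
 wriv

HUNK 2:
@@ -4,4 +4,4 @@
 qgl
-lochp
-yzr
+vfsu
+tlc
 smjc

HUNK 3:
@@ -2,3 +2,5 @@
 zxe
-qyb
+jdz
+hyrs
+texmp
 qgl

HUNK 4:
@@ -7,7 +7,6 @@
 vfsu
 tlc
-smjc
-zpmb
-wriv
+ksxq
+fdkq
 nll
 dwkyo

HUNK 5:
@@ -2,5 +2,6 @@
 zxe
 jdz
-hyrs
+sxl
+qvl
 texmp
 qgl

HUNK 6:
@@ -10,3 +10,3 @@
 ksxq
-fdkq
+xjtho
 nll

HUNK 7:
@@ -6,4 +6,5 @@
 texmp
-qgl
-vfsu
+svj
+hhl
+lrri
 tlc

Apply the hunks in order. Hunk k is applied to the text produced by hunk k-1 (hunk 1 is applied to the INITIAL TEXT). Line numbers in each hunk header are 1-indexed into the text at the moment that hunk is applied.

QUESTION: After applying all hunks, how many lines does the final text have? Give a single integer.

Hunk 1: at line 5 remove [dnk,ibs] add [smjc] -> 11 lines: qvlp zxe qyb qgl lochp yzr smjc zpmb wriv nll dwkyo
Hunk 2: at line 4 remove [lochp,yzr] add [vfsu,tlc] -> 11 lines: qvlp zxe qyb qgl vfsu tlc smjc zpmb wriv nll dwkyo
Hunk 3: at line 2 remove [qyb] add [jdz,hyrs,texmp] -> 13 lines: qvlp zxe jdz hyrs texmp qgl vfsu tlc smjc zpmb wriv nll dwkyo
Hunk 4: at line 7 remove [smjc,zpmb,wriv] add [ksxq,fdkq] -> 12 lines: qvlp zxe jdz hyrs texmp qgl vfsu tlc ksxq fdkq nll dwkyo
Hunk 5: at line 2 remove [hyrs] add [sxl,qvl] -> 13 lines: qvlp zxe jdz sxl qvl texmp qgl vfsu tlc ksxq fdkq nll dwkyo
Hunk 6: at line 10 remove [fdkq] add [xjtho] -> 13 lines: qvlp zxe jdz sxl qvl texmp qgl vfsu tlc ksxq xjtho nll dwkyo
Hunk 7: at line 6 remove [qgl,vfsu] add [svj,hhl,lrri] -> 14 lines: qvlp zxe jdz sxl qvl texmp svj hhl lrri tlc ksxq xjtho nll dwkyo
Final line count: 14

Answer: 14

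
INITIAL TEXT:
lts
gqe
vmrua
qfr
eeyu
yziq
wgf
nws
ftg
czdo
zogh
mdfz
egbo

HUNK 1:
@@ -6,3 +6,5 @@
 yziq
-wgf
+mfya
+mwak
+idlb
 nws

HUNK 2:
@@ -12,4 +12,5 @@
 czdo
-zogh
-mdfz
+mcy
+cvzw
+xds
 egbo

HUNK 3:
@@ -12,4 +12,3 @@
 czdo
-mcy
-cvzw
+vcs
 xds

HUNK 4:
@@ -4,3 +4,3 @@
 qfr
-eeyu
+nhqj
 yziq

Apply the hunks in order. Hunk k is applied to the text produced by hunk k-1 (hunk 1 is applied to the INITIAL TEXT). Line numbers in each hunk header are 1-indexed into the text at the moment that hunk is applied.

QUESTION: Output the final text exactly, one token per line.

Hunk 1: at line 6 remove [wgf] add [mfya,mwak,idlb] -> 15 lines: lts gqe vmrua qfr eeyu yziq mfya mwak idlb nws ftg czdo zogh mdfz egbo
Hunk 2: at line 12 remove [zogh,mdfz] add [mcy,cvzw,xds] -> 16 lines: lts gqe vmrua qfr eeyu yziq mfya mwak idlb nws ftg czdo mcy cvzw xds egbo
Hunk 3: at line 12 remove [mcy,cvzw] add [vcs] -> 15 lines: lts gqe vmrua qfr eeyu yziq mfya mwak idlb nws ftg czdo vcs xds egbo
Hunk 4: at line 4 remove [eeyu] add [nhqj] -> 15 lines: lts gqe vmrua qfr nhqj yziq mfya mwak idlb nws ftg czdo vcs xds egbo

Answer: lts
gqe
vmrua
qfr
nhqj
yziq
mfya
mwak
idlb
nws
ftg
czdo
vcs
xds
egbo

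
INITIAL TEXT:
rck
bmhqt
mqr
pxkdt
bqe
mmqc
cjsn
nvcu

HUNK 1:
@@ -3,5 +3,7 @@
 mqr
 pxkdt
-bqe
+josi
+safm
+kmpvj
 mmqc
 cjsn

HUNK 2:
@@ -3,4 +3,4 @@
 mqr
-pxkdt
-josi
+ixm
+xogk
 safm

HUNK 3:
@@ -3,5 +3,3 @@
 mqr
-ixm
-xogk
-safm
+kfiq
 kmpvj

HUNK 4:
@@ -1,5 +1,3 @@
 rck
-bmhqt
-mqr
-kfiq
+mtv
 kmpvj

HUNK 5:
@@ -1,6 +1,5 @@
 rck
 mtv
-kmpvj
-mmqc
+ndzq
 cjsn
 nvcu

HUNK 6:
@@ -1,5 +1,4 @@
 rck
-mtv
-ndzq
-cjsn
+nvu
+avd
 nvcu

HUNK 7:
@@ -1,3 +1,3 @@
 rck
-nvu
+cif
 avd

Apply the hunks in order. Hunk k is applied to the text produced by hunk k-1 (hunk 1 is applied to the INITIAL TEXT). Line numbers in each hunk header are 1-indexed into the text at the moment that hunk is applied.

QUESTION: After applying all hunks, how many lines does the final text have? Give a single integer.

Hunk 1: at line 3 remove [bqe] add [josi,safm,kmpvj] -> 10 lines: rck bmhqt mqr pxkdt josi safm kmpvj mmqc cjsn nvcu
Hunk 2: at line 3 remove [pxkdt,josi] add [ixm,xogk] -> 10 lines: rck bmhqt mqr ixm xogk safm kmpvj mmqc cjsn nvcu
Hunk 3: at line 3 remove [ixm,xogk,safm] add [kfiq] -> 8 lines: rck bmhqt mqr kfiq kmpvj mmqc cjsn nvcu
Hunk 4: at line 1 remove [bmhqt,mqr,kfiq] add [mtv] -> 6 lines: rck mtv kmpvj mmqc cjsn nvcu
Hunk 5: at line 1 remove [kmpvj,mmqc] add [ndzq] -> 5 lines: rck mtv ndzq cjsn nvcu
Hunk 6: at line 1 remove [mtv,ndzq,cjsn] add [nvu,avd] -> 4 lines: rck nvu avd nvcu
Hunk 7: at line 1 remove [nvu] add [cif] -> 4 lines: rck cif avd nvcu
Final line count: 4

Answer: 4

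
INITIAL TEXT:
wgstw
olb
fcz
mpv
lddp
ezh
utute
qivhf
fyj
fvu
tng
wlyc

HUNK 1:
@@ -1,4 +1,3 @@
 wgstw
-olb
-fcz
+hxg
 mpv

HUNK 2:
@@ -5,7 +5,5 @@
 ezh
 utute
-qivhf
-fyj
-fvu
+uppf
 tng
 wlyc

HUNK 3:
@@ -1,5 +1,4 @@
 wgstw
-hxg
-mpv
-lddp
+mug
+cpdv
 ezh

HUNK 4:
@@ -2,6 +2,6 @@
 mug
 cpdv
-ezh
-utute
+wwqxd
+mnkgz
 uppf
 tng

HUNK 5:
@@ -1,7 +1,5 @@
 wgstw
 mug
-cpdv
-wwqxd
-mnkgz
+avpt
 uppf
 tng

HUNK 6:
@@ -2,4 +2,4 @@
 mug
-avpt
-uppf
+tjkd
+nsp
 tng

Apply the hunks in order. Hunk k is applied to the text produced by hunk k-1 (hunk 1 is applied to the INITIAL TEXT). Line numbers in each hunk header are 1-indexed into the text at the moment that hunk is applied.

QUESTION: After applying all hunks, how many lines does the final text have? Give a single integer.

Hunk 1: at line 1 remove [olb,fcz] add [hxg] -> 11 lines: wgstw hxg mpv lddp ezh utute qivhf fyj fvu tng wlyc
Hunk 2: at line 5 remove [qivhf,fyj,fvu] add [uppf] -> 9 lines: wgstw hxg mpv lddp ezh utute uppf tng wlyc
Hunk 3: at line 1 remove [hxg,mpv,lddp] add [mug,cpdv] -> 8 lines: wgstw mug cpdv ezh utute uppf tng wlyc
Hunk 4: at line 2 remove [ezh,utute] add [wwqxd,mnkgz] -> 8 lines: wgstw mug cpdv wwqxd mnkgz uppf tng wlyc
Hunk 5: at line 1 remove [cpdv,wwqxd,mnkgz] add [avpt] -> 6 lines: wgstw mug avpt uppf tng wlyc
Hunk 6: at line 2 remove [avpt,uppf] add [tjkd,nsp] -> 6 lines: wgstw mug tjkd nsp tng wlyc
Final line count: 6

Answer: 6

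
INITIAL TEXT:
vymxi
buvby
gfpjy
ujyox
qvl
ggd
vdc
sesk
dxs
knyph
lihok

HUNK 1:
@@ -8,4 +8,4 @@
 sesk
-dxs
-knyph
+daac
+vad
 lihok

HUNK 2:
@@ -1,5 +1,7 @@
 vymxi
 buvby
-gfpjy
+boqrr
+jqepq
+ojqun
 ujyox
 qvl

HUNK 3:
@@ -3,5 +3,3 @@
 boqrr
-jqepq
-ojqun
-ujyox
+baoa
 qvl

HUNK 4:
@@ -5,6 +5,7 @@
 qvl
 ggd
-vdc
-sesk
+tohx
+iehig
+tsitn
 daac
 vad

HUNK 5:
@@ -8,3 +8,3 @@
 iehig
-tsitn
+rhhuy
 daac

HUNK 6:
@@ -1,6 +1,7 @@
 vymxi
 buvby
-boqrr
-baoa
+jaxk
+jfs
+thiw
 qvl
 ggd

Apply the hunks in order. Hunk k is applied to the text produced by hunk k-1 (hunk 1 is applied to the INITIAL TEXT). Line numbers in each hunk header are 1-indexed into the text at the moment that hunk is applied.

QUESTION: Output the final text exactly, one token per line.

Answer: vymxi
buvby
jaxk
jfs
thiw
qvl
ggd
tohx
iehig
rhhuy
daac
vad
lihok

Derivation:
Hunk 1: at line 8 remove [dxs,knyph] add [daac,vad] -> 11 lines: vymxi buvby gfpjy ujyox qvl ggd vdc sesk daac vad lihok
Hunk 2: at line 1 remove [gfpjy] add [boqrr,jqepq,ojqun] -> 13 lines: vymxi buvby boqrr jqepq ojqun ujyox qvl ggd vdc sesk daac vad lihok
Hunk 3: at line 3 remove [jqepq,ojqun,ujyox] add [baoa] -> 11 lines: vymxi buvby boqrr baoa qvl ggd vdc sesk daac vad lihok
Hunk 4: at line 5 remove [vdc,sesk] add [tohx,iehig,tsitn] -> 12 lines: vymxi buvby boqrr baoa qvl ggd tohx iehig tsitn daac vad lihok
Hunk 5: at line 8 remove [tsitn] add [rhhuy] -> 12 lines: vymxi buvby boqrr baoa qvl ggd tohx iehig rhhuy daac vad lihok
Hunk 6: at line 1 remove [boqrr,baoa] add [jaxk,jfs,thiw] -> 13 lines: vymxi buvby jaxk jfs thiw qvl ggd tohx iehig rhhuy daac vad lihok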